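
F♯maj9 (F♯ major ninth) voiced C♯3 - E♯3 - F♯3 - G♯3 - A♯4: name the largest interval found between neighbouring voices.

Adjacent intervals: C♯3→E♯3 = major third; E♯3→F♯3 = minor second; F♯3→G♯3 = major second; G♯3→A♯4 = major ninth.
The largest is G♯3 to A♯4, a major ninth (14 semitones).

M9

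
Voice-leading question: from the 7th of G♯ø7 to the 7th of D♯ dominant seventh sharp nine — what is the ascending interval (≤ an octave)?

The 7th of G♯ø7 is F♯; the 7th of D♯ dominant seventh sharp nine is C♯.
F♯ up to C♯ spans 5 letter names and 7 semitones — a perfect fifth.

perfect fifth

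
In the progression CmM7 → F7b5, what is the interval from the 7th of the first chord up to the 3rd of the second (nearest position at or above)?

The 7th of CmM7 is B; the 3rd of F7b5 is A.
From B to A: 10 semitones over a seventh = minor.

m7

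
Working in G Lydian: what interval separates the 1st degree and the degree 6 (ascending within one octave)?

G lydian: G A B C# D E F#.
The 1st degree is G and the 6th degree is E.
G up to E spans 6 letter names and 9 semitones — a major sixth.

major sixth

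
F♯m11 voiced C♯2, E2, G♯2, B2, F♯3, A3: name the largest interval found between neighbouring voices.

Adjacent intervals: C♯2→E2 = minor third; E2→G♯2 = major third; G♯2→B2 = minor third; B2→F♯3 = perfect fifth; F♯3→A3 = minor third.
The largest is B2 to F♯3, a perfect fifth (7 semitones).

P5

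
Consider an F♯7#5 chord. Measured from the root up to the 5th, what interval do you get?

The chord tones of F♯ augmented seventh are F♯, A♯, C𝄪, E.
That puts F♯ below C𝄪.
F♯ up to C𝄪 is 8 semitones, a half step wider than a perfect fifth, so the interval is augmented.

augmented fifth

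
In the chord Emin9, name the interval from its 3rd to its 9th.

Spelling the chord: E-G-B-D-F#.
So we need the interval from G up to F#.
From G to F# is 11 semitones, exactly the major seventh.

major seventh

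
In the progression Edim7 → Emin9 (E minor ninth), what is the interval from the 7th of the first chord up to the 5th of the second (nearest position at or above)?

A6

The 7th of Edim7 is D♭; the 5th of Emin9 (E minor ninth) is B.
D♭ up to B is 10 semitones, a half step wider than a major sixth, so the interval is augmented.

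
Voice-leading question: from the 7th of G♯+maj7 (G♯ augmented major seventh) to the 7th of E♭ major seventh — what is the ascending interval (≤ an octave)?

The 7th of G♯+maj7 (G♯ augmented major seventh) is F𝄪; the 7th of E♭ major seventh is D.
From F𝄪 to D: 7 semitones over a sixth = diminished.

diminished 6th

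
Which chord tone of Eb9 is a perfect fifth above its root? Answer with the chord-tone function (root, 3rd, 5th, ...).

5th

Eb9 (Eb dominant ninth) is spelled Eb-G-Bb-Db-F.
The root is Eb. A perfect fifth above Eb is Bb.
Bb is the chord's 5th.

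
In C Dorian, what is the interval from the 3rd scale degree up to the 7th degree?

Spelling C Dorian: C D Eb F G A Bb.
That puts Eb below Bb.
Eb up to Bb spans 5 letter names and 7 semitones — a perfect fifth.

perfect 5th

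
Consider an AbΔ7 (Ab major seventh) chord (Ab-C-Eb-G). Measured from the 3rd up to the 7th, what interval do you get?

perfect fifth

That puts C below G.
From C to G is 7 semitones, exactly the perfect fifth.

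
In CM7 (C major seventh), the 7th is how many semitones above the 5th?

Cmaj7 (C major seventh): C E G B.
G to B is a major third: 4 semitones.

4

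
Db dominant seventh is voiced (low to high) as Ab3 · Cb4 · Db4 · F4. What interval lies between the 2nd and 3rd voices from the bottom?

Those voices are Cb4 and Db4.
From Cb to Db is 2 semitones, exactly the major second.

major second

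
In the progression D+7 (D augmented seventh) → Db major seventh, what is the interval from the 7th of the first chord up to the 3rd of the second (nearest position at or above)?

D+7 (D augmented seventh) has C as its 7th, and Db major seventh has F as its 3rd.
Counting 4 letters and 5 half steps from C gives a perfect fourth.

perfect fourth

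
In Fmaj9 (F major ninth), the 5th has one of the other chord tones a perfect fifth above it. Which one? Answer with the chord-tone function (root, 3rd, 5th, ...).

9th

Fmaj9 (F major ninth): F A C E G.
The 5th is C. A perfect fifth above C is G.
G is the chord's 9th.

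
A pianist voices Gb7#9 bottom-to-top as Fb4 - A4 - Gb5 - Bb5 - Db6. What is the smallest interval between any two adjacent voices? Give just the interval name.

Adjacent intervals: Fb4→A4 = augmented third; A4→Gb5 = diminished seventh; Gb5→Bb5 = major third; Bb5→Db6 = minor third.
The smallest is Bb5 to Db6, a minor third (3 semitones).

minor third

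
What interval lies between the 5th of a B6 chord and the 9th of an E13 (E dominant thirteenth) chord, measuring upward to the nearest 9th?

P1

B6 has F# as its 5th, and E13 (E dominant thirteenth) has F# as its 9th.
F# up to F# spans 1 letter names and 0 semitones — a perfect unison.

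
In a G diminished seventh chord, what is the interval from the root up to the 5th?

Spelling the chord: G, Bb, Db, Fb.
So we need the interval from G up to Db.
From G to Db: 6 semitones over a fifth = diminished.

diminished fifth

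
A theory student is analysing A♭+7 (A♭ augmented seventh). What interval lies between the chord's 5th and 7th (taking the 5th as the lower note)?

diminished third

A♭+7 is spelled A♭–C–E–G♭.
That puts E below G♭.
From E to G♭: 2 semitones over a third = diminished.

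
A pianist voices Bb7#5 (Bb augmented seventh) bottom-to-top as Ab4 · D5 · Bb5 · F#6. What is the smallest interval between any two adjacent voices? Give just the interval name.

Adjacent intervals: Ab4→D5 = augmented fourth; D5→Bb5 = minor sixth; Bb5→F#6 = augmented fifth.
The smallest is Ab4 to D5, an augmented fourth (6 semitones).

augmented fourth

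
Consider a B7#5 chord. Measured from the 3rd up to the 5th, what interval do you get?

The chord tones of B augmented seventh are B, D#, F##, A.
The 3rd is D# and the 5th is F##.
Counting 3 letters and 4 half steps from D# gives a major third.

M3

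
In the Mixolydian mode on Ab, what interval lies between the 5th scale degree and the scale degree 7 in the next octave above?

minor tenth

Spelling the Mixolydian mode on Ab: Ab Bb C Db Eb F Gb.
5th scale degree = Eb; scale degree 7 (up an octave) = Gb.
Eb up to Gb is 15 semitones, a half step narrower than a major tenth, so the interval is minor.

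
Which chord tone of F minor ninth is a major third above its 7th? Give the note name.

F minor ninth is spelled F, A♭, C, E♭, G.
The 7th is E♭. A major third above E♭ is G.
G is the chord's 9th.

G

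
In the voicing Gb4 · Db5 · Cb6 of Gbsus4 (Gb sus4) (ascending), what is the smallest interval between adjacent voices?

P5

Adjacent intervals: Gb4→Db5 = perfect fifth; Db5→Cb6 = minor seventh.
The smallest is Gb4 to Db5, a perfect fifth (7 semitones).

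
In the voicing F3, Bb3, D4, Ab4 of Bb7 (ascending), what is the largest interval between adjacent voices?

Adjacent intervals: F3→Bb3 = perfect fourth; Bb3→D4 = major third; D4→Ab4 = diminished fifth.
The largest is D4 to Ab4, a diminished fifth (6 semitones).

diminished 5th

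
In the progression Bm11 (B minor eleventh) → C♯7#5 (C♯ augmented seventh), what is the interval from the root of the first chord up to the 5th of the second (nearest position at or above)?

Bm11 (B minor eleventh) has B as its root, and C♯7#5 (C♯ augmented seventh) has G𝄪 as its 5th.
B up to G𝄪 is 10 semitones, a half step wider than a major sixth, so the interval is augmented.

augmented sixth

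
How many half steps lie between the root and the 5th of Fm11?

Fm11 (F minor eleventh): F, A♭, C, E♭, G, B♭.
F to C is a perfect fifth: 7 semitones.

7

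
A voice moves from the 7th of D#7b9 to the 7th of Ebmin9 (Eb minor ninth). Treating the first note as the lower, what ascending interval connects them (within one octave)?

diminished 2nd

The 7th of D#7b9 is C#; the 7th of Ebmin9 (Eb minor ninth) is Db.
From C# to Db: 0 semitones over a second = diminished.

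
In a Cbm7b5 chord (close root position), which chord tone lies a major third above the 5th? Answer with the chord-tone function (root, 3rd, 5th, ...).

7th

The chord tones of Cbø are Cb Ebb Gbb Bbb.
The 5th is Gbb. A major third above Gbb is Bbb.
Bbb is the chord's 7th.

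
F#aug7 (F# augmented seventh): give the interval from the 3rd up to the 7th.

The chord tones of F#aug7 are F#-A#-C##-E.
3rd = A#; 7th = E.
5 letter names make it a fifth; at 6 semitones (a half step narrower than perfect) the quality is diminished.

diminished 5th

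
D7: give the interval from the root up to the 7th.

minor seventh

The chord tones of D7 are D F# A C.
So we need the interval from D up to C.
D up to C is 10 semitones, a half step narrower than a major seventh, so the interval is minor.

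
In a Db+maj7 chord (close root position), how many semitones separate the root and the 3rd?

4

Db+maj7 (Db augmented major seventh) is spelled Db–F–A–C.
Db to F is a major third: 4 semitones.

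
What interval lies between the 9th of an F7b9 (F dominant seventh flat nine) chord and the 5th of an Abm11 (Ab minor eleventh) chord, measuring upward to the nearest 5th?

major sixth

The 9th of F7b9 (F dominant seventh flat nine) is Gb; the 5th of Abm11 (Ab minor eleventh) is Eb.
Counting 6 letters and 9 half steps from Gb gives a major sixth.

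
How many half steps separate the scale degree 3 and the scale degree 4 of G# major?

The scale is G# A# B# C# D# E# F##.
B# up to C# is a minor second — 1 semitone.

1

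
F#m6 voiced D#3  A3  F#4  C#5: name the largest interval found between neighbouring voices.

Adjacent intervals: D#3→A3 = diminished fifth; A3→F#4 = major sixth; F#4→C#5 = perfect fifth.
The largest is A3 to F#4, a major sixth (9 semitones).

major sixth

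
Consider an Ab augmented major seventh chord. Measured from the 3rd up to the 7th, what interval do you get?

P5

The chord tones of Ab augmented major seventh are Ab-C-E-G.
That puts C below G.
From C to G is 7 semitones, exactly the perfect fifth.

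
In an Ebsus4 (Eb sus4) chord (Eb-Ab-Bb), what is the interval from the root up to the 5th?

perfect 5th

That puts Eb below Bb.
Counting 5 letters and 7 half steps from Eb gives a perfect fifth.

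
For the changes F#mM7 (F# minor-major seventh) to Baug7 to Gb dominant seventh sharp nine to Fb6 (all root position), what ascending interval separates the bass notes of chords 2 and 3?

The roots are B and Gb.
6 letter names make it a sixth; at 7 semitones (a whole step narrower than major) the quality is diminished.

d6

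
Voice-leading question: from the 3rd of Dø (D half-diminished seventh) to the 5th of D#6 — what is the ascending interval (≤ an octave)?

The 3rd of Dø (D half-diminished seventh) is F; the 5th of D#6 is A#.
3 letter names make it a third; at 5 semitones (a half step wider than major) the quality is augmented.

augmented third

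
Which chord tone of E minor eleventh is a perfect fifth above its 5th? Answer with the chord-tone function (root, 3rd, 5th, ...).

Em11 (E minor eleventh): E G B D F# A.
The 5th is B. A perfect fifth above B is F#.
F# is the chord's 9th.

9th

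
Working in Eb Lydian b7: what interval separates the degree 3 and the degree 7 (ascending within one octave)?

Eb lydian dominant: Eb F G A Bb C Db.
The degree 3 is G and the degree 7 is Db.
From G to Db: 6 semitones over a fifth = diminished.

d5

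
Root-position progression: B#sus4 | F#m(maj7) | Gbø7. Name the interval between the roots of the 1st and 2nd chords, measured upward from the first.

diminished fifth

The roots are B# and F#.
From B# to F#: 6 semitones over a fifth = diminished.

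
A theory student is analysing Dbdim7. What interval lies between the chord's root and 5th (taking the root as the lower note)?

diminished fifth

Dbdim7: Db, Fb, Abb, Cbb.
So we need the interval from Db up to Abb.
From Db to Abb: 6 semitones over a fifth = diminished.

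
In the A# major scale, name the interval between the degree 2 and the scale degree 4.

A# major: A# B# C## D# E# F## G##.
Degree 2 = B#; degree 4 = D#.
B# up to D# is 3 semitones, a half step narrower than a major third, so the interval is minor.

minor third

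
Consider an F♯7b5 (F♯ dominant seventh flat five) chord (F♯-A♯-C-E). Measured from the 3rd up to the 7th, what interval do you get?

diminished 5th

That puts A♯ below E.
5 letter names make it a fifth; at 6 semitones (a half step narrower than perfect) the quality is diminished.
That tritone between 3rd and 7th is what gives the dominant seventh its pull toward resolution.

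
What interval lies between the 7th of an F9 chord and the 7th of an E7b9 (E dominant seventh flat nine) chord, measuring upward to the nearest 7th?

F9 has Eb as its 7th, and E7b9 (E dominant seventh flat nine) has D as its 7th.
Counting 7 letters and 11 half steps from Eb gives a major seventh.

major seventh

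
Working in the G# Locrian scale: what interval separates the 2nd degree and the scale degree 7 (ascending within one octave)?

Spelling the G# Locrian scale: G# A B C# D E F#.
So we need the interval from A up to F#.
From A to F# is 9 semitones, exactly the major sixth.

M6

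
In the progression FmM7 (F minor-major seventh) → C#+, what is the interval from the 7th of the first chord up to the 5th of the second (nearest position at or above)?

FmM7 (F minor-major seventh) has E as its 7th, and C#+ has G## as its 5th.
From E to G##: 5 semitones over a third = augmented.

augmented 3rd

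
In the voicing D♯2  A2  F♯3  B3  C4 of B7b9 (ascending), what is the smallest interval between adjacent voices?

Adjacent intervals: D♯2→A2 = diminished fifth; A2→F♯3 = major sixth; F♯3→B3 = perfect fourth; B3→C4 = minor second.
The smallest is B3 to C4, a minor second (1 semitone).

minor second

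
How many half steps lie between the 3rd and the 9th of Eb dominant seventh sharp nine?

11

The chord tones of Eb7#9 are Eb-G-Bb-Db-F#.
G to F# is a major seventh: 11 semitones.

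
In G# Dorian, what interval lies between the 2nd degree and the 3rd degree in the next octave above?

The scale runs G# A# B C# D# E# F#.
So we need the interval from A# up to B.
A# up to B is 13 semitones, a half step narrower than a major ninth, so the interval is minor.

m9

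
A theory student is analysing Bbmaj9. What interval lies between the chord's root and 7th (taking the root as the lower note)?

major 7th

The chord tones of Bb major ninth are Bb, D, F, A, C.
So we need the interval from Bb up to A.
Counting 7 letters and 11 half steps from Bb gives a major seventh.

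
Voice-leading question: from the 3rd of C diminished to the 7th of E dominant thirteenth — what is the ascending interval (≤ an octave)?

The 3rd of C diminished is Eb; the 7th of E dominant thirteenth is D.
Eb up to D spans 7 letter names and 11 semitones — a major seventh.

major seventh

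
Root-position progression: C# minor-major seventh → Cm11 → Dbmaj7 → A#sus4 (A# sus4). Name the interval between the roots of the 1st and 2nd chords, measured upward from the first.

The roots are C# and C.
From C# to C: 11 semitones over an octave = diminished.

diminished 8th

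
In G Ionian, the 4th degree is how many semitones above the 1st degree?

5

The scale is G A B C D E F#.
G up to C is a perfect fourth — 5 semitones.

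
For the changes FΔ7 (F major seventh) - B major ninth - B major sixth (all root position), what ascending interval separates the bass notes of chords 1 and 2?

The roots are F and B.
F up to B is 6 semitones, a half step wider than a perfect fourth, so the interval is augmented.

augmented 4th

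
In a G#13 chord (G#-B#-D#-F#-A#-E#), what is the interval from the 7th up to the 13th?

The 7th is F# and the 13th is E#.
Counting 7 letters and 11 half steps from F# gives a major seventh.

major 7th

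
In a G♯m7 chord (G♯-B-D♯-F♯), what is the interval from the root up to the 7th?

That puts G♯ below F♯.
7 letter names make it a seventh; at 10 semitones (a half step narrower than major) the quality is minor.

minor seventh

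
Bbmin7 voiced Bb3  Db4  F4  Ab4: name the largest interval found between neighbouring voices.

Adjacent intervals: Bb3→Db4 = minor third; Db4→F4 = major third; F4→Ab4 = minor third.
The largest is Db4 to F4, a major third (4 semitones).

major third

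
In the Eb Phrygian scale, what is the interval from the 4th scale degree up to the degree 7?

Eb phrygian: Eb Fb Gb Ab Bb Cb Db.
That puts Ab below Db.
Counting 4 letters and 5 half steps from Ab gives a perfect fourth.

perfect fourth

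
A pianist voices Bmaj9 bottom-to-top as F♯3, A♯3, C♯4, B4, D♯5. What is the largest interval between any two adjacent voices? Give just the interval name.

m7

Adjacent intervals: F♯3→A♯3 = major third; A♯3→C♯4 = minor third; C♯4→B4 = minor seventh; B4→D♯5 = major third.
The largest is C♯4 to B4, a minor seventh (10 semitones).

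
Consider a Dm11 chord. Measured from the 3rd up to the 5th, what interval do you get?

M3

The chord tones of Dm11 are D, F, A, C, E, G.
3rd = F; 5th = A.
Counting 3 letters and 4 half steps from F gives a major third.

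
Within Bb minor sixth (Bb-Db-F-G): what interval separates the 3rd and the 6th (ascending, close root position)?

A4

That puts Db below G.
4 letter names make it a fourth; at 6 semitones (a half step wider than perfect) the quality is augmented.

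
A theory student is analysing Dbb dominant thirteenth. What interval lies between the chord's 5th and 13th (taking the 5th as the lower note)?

Dbb13 is spelled Dbb-Fb-Abb-Cbb-Ebb-Bbb.
5th = Abb; 13th = Bbb.
Counting 9 letters and 14 half steps from Abb gives a major ninth.

M9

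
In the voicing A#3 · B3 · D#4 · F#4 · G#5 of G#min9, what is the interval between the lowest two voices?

m2

Those voices are A#3 and B3.
2 letter names make it a second; at 1 semitone (a half step narrower than major) the quality is minor.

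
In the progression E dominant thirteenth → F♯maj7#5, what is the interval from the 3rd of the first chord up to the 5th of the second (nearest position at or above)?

The 3rd of E dominant thirteenth is G♯; the 5th of F♯maj7#5 is C𝄪.
G♯ up to C𝄪 is 6 semitones, a half step wider than a perfect fourth, so the interval is augmented.

A4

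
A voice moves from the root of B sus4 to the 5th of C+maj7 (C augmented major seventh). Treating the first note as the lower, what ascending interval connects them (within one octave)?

major sixth

The root of B sus4 is B; the 5th of C+maj7 (C augmented major seventh) is G#.
B up to G# spans 6 letter names and 9 semitones — a major sixth.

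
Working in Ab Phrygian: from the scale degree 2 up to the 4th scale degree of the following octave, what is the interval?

The scale runs Ab Bbb Cb Db Eb Fb Gb.
So we need the interval from Bbb up to Db.
Bbb up to Db spans 10 letter names and 16 semitones — a major tenth.

major tenth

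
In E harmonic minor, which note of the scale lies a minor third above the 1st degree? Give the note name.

The scale is E F♯ G A B C D♯.
The 1st degree is E; a minor third above that is G — scale degree 3.

G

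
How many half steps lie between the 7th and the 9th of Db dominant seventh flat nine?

Db7b9: Db-F-Ab-Cb-Ebb.
Cb to Ebb is a minor third: 3 semitones.

3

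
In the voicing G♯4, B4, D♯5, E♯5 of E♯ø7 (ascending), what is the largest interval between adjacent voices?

major third

Adjacent intervals: G♯4→B4 = minor third; B4→D♯5 = major third; D♯5→E♯5 = major second.
The largest is B4 to D♯5, a major third (4 semitones).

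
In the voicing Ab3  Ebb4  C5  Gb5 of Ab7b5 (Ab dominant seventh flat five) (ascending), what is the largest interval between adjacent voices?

Adjacent intervals: Ab3→Ebb4 = diminished fifth; Ebb4→C5 = augmented sixth; C5→Gb5 = diminished fifth.
The largest is Ebb4 to C5, an augmented sixth (10 semitones).

augmented 6th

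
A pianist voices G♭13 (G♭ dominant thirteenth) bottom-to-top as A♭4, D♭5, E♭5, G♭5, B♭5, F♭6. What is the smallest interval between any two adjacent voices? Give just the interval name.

M2

Adjacent intervals: A♭4→D♭5 = perfect fourth; D♭5→E♭5 = major second; E♭5→G♭5 = minor third; G♭5→B♭5 = major third; B♭5→F♭6 = diminished fifth.
The smallest is D♭5 to E♭5, a major second (2 semitones).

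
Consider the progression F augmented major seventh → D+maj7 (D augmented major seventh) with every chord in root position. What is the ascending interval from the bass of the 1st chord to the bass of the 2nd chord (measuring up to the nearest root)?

major 6th

The roots are F and D.
Counting 6 letters and 9 half steps from F gives a major sixth.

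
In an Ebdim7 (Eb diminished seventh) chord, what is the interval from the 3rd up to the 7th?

Spelling the chord: Eb–Gb–Bbb–Dbb.
The 3rd is Gb and the 7th is Dbb.
Gb up to Dbb is 6 semitones, a half step narrower than a perfect fifth, so the interval is diminished.

diminished fifth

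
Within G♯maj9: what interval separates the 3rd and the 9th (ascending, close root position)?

The chord tones of G♯ major ninth are G♯, B♯, D♯, F𝄪, A♯.
The 3rd is B♯ and the 9th is A♯.
B♯ up to A♯ is 10 semitones, a half step narrower than a major seventh, so the interval is minor.

minor seventh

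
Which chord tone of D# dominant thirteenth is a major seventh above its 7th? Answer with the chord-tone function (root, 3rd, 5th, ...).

D#13 (D# dominant thirteenth): D# F## A# C# E# B#.
The 7th is C#. A major seventh above C# is B#.
B# is the chord's 13th.

13th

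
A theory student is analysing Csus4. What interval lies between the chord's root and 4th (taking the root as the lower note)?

Spelling the chord: C-F-G.
The root is C and the 4th is F.
Counting 4 letters and 5 half steps from C gives a perfect fourth.

perfect fourth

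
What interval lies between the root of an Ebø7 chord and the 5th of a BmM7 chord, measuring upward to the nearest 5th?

A2

Ebø7 has Eb as its root, and BmM7 has F# as its 5th.
2 letter names make it a second; at 3 semitones (a half step wider than major) the quality is augmented.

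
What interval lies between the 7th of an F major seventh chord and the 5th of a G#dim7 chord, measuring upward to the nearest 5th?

minor seventh

The 7th of F major seventh is E; the 5th of G#dim7 is D.
7 letter names make it a seventh; at 10 semitones (a half step narrower than major) the quality is minor.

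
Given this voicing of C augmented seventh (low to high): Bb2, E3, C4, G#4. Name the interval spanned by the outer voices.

The outer voices are Bb2 and G#4.
From Bb to G#: 22 semitones over a thirteenth = augmented.

augmented thirteenth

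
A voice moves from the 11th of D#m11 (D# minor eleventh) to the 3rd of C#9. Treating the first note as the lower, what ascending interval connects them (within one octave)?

major sixth

The 11th of D#m11 (D# minor eleventh) is G#; the 3rd of C#9 is E#.
Counting 6 letters and 9 half steps from G# gives a major sixth.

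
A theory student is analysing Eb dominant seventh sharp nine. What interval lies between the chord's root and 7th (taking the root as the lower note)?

minor 7th

Eb7#9 is spelled Eb–G–Bb–Db–F#.
The root is Eb and the 7th is Db.
From Eb to Db: 10 semitones over a seventh = minor.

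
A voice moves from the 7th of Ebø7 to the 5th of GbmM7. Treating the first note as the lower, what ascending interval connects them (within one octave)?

perfect unison

Ebø7 has Db as its 7th, and GbmM7 has Db as its 5th.
From Db to Db is 0 semitones, exactly the perfect unison.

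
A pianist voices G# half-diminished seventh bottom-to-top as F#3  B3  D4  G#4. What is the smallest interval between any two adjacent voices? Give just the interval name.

Adjacent intervals: F#3→B3 = perfect fourth; B3→D4 = minor third; D4→G#4 = augmented fourth.
The smallest is B3 to D4, a minor third (3 semitones).

minor third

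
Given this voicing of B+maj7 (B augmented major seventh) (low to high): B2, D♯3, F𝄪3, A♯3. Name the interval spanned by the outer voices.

major 7th

The outer voices are B2 and A♯3.
From B to A♯ is 11 semitones, exactly the major seventh.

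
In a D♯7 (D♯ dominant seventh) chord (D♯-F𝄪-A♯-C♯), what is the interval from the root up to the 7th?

minor seventh

That puts D♯ below C♯.
7 letter names make it a seventh; at 10 semitones (a half step narrower than major) the quality is minor.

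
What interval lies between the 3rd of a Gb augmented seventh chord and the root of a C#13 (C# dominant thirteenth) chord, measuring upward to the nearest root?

augmented 2nd

The 3rd of Gb augmented seventh is Bb; the root of C#13 (C# dominant thirteenth) is C#.
Bb up to C# is 3 semitones, a half step wider than a major second, so the interval is augmented.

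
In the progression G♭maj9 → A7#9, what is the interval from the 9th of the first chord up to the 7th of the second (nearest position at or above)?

major seventh

The 9th of G♭maj9 is A♭; the 7th of A7#9 is G.
From A♭ to G is 11 semitones, exactly the major seventh.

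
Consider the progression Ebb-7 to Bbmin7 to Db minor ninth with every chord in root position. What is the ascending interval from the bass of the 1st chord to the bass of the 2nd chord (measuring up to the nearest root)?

The roots are Ebb and Bb.
From Ebb to Bb: 8 semitones over a fifth = augmented.

augmented fifth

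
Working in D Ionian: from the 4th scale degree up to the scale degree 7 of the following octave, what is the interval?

Spelling D Ionian: D E F# G A B C#.
That puts G below C#.
11 letter names make it an eleventh; at 18 semitones (a half step wider than perfect) the quality is augmented.

A11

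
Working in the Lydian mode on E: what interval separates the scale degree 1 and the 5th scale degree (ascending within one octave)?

perfect 5th

The scale runs E F# G# A# B C# D#.
The scale degree 1 is E and the scale degree 5 is B.
From E to B is 7 semitones, exactly the perfect fifth.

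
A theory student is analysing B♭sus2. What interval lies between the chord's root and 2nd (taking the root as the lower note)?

B♭ sus2: B♭ C F.
So we need the interval from B♭ up to C.
B♭ up to C spans 2 letter names and 2 semitones — a major second.

major second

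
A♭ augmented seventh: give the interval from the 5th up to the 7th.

A♭ augmented seventh is spelled A♭-C-E-G♭.
5th = E; 7th = G♭.
3 letter names make it a third; at 2 semitones (a whole step narrower than major) the quality is diminished.

d3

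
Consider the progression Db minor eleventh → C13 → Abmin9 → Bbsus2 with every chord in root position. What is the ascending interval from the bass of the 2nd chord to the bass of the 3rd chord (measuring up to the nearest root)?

minor 6th

The roots are C and Ab.
6 letter names make it a sixth; at 8 semitones (a half step narrower than major) the quality is minor.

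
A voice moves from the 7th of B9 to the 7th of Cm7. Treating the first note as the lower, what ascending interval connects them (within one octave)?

B9 has A as its 7th, and Cm7 has Bb as its 7th.
A up to Bb is 1 semitone, a half step narrower than a major second, so the interval is minor.

minor second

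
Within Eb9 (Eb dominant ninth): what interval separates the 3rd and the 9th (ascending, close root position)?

minor seventh

The chord tones of Eb9 are Eb, G, Bb, Db, F.
So we need the interval from G up to F.
From G to F: 10 semitones over a seventh = minor.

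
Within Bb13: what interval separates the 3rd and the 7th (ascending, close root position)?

Spelling the chord: Bb–D–F–Ab–C–G.
That puts D below Ab.
From D to Ab: 6 semitones over a fifth = diminished.

diminished fifth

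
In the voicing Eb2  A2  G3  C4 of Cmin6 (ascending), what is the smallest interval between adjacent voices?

Adjacent intervals: Eb2→A2 = augmented fourth; A2→G3 = minor seventh; G3→C4 = perfect fourth.
The smallest is G3 to C4, a perfect fourth (5 semitones).

perfect 4th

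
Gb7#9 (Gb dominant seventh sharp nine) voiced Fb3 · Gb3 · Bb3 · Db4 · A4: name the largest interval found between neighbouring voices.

Adjacent intervals: Fb3→Gb3 = major second; Gb3→Bb3 = major third; Bb3→Db4 = minor third; Db4→A4 = augmented fifth.
The largest is Db4 to A4, an augmented fifth (8 semitones).

A5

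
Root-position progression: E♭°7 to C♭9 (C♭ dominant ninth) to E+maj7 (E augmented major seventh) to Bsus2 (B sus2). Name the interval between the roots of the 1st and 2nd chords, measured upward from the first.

The roots are E♭ and C♭.
From E♭ to C♭: 8 semitones over a sixth = minor.

minor 6th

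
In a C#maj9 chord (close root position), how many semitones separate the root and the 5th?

7

The chord tones of C#maj9 are C#, E#, G#, B#, D#.
C# to G# is a perfect fifth: 7 semitones.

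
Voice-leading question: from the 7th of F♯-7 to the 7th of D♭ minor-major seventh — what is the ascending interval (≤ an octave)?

minor sixth

The 7th of F♯-7 is E; the 7th of D♭ minor-major seventh is C.
6 letter names make it a sixth; at 8 semitones (a half step narrower than major) the quality is minor.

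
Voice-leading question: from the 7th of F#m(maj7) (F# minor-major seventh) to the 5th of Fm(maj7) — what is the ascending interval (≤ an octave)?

The 7th of F#m(maj7) (F# minor-major seventh) is E#; the 5th of Fm(maj7) is C.
6 letter names make it a sixth; at 7 semitones (a whole step narrower than major) the quality is diminished.

diminished sixth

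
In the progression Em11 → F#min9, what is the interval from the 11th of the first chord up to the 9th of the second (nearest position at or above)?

The 11th of Em11 is A; the 9th of F#min9 is G#.
A up to G# spans 7 letter names and 11 semitones — a major seventh.

major 7th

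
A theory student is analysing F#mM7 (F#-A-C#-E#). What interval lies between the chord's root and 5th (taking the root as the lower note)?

perfect fifth

Root = F#; 5th = C#.
From F# to C# is 7 semitones, exactly the perfect fifth.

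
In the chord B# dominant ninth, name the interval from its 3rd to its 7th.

B# dominant ninth: B#–D##–F##–A#–C##.
3rd = D##; 7th = A#.
5 letter names make it a fifth; at 6 semitones (a half step narrower than perfect) the quality is diminished.
This 3–7 tritone is the characteristic tension at the heart of the dominant sound.

diminished 5th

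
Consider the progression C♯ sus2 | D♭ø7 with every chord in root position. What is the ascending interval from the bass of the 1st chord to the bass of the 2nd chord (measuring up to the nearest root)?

diminished second

The roots are C♯ and D♭.
From C♯ to D♭: 0 semitones over a second = diminished.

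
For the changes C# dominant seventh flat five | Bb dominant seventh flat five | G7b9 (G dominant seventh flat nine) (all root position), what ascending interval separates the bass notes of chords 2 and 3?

major 6th

The roots are Bb and G.
Bb up to G spans 6 letter names and 9 semitones — a major sixth.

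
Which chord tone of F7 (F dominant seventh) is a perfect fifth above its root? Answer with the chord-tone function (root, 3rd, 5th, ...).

5th

F7: F-A-C-E♭.
The root is F. A perfect fifth above F is C.
C is the chord's 5th.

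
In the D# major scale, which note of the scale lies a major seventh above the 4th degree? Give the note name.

The scale is D# E# F## G# A# B# C##.
The 4th degree is G#; a major seventh above that is F## — scale degree 3.

F##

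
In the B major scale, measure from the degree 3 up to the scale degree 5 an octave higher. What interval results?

B major: B C# D# E F# G# A#.
That puts D# below F#.
D# up to F# is 15 semitones, a half step narrower than a major tenth, so the interval is minor.

minor 10th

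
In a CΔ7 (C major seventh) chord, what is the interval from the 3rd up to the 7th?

C major seventh is spelled C, E, G, B.
3rd = E; 7th = B.
E up to B spans 5 letter names and 7 semitones — a perfect fifth.

perfect fifth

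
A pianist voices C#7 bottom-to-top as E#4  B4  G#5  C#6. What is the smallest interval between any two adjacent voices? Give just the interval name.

Adjacent intervals: E#4→B4 = diminished fifth; B4→G#5 = major sixth; G#5→C#6 = perfect fourth.
The smallest is G#5 to C#6, a perfect fourth (5 semitones).

perfect fourth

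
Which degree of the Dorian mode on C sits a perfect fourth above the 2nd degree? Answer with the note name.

G

The scale is C D Eb F G A Bb.
The 2nd degree is D; a perfect fourth above that is G — scale degree 5.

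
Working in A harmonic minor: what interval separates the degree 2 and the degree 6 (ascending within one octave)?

diminished fifth

The scale runs A B C D E F G#.
That puts B below F.
B up to F is 6 semitones, a half step narrower than a perfect fifth, so the interval is diminished.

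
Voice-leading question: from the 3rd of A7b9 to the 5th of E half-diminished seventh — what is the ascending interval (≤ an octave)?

diminished seventh

The 3rd of A7b9 is C#; the 5th of E half-diminished seventh is Bb.
C# up to Bb is 9 semitones, a whole step narrower than a major seventh, so the interval is diminished.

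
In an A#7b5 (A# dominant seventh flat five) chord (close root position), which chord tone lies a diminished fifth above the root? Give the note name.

The chord tones of A#7b5 are A#-C##-E-G#.
The root is A#. A diminished fifth above A# is E.
E is the chord's 5th.

E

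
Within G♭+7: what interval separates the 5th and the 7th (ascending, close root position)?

Spelling the chord: G♭–B♭–D–F♭.
That puts D below F♭.
D up to F♭ is 2 semitones, a whole step narrower than a major third, so the interval is diminished.

diminished third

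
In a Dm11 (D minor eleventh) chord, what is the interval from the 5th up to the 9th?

Dm11 is spelled D-F-A-C-E-G.
That puts A below E.
A up to E spans 5 letter names and 7 semitones — a perfect fifth.

P5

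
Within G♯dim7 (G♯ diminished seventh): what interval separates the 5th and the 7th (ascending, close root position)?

m3

Spelling the chord: G♯-B-D-F.
So we need the interval from D up to F.
From D to F: 3 semitones over a third = minor.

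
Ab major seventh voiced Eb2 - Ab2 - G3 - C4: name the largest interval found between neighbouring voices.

major seventh

Adjacent intervals: Eb2→Ab2 = perfect fourth; Ab2→G3 = major seventh; G3→C4 = perfect fourth.
The largest is Ab2 to G3, a major seventh (11 semitones).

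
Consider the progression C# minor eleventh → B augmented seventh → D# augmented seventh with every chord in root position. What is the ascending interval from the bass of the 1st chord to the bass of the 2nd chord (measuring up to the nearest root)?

The roots are C# and B.
From C# to B: 10 semitones over a seventh = minor.

minor seventh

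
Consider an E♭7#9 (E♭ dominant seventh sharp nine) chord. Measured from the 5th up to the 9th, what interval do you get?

E♭7#9 (E♭ dominant seventh sharp nine) is spelled E♭-G-B♭-D♭-F♯.
So we need the interval from B♭ up to F♯.
5 letter names make it a fifth; at 8 semitones (a half step wider than perfect) the quality is augmented.

augmented 5th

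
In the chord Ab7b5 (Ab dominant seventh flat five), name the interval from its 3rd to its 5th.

Spelling the chord: Ab, C, Ebb, Gb.
That puts C below Ebb.
3 letter names make it a third; at 2 semitones (a whole step narrower than major) the quality is diminished.

diminished third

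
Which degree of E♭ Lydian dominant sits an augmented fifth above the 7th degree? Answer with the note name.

The scale is E♭ F G A B♭ C D♭.
The 7th degree is D♭; an augmented fifth above that is A — scale degree 4.

A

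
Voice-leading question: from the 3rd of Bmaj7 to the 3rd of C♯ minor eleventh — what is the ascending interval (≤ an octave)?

Bmaj7 has D♯ as its 3rd, and C♯ minor eleventh has E as its 3rd.
From D♯ to E: 1 semitone over a second = minor.

minor second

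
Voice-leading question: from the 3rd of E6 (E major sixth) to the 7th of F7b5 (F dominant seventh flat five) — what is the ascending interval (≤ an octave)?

diminished sixth

E6 (E major sixth) has G♯ as its 3rd, and F7b5 (F dominant seventh flat five) has E♭ as its 7th.
6 letter names make it a sixth; at 7 semitones (a whole step narrower than major) the quality is diminished.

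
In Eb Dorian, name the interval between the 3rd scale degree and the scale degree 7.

Spelling Eb Dorian: Eb F Gb Ab Bb C Db.
That puts Gb below Db.
From Gb to Db is 7 semitones, exactly the perfect fifth.

perfect fifth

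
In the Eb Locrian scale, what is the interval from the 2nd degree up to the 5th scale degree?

perfect fourth

Eb locrian: Eb Fb Gb Ab Bbb Cb Db.
2nd degree = Fb; degree 5 = Bbb.
Counting 4 letters and 5 half steps from Fb gives a perfect fourth.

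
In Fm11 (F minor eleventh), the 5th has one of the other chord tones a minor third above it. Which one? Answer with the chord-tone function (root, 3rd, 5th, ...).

7th

Fm11 is spelled F-Ab-C-Eb-G-Bb.
The 5th is C. A minor third above C is Eb.
Eb is the chord's 7th.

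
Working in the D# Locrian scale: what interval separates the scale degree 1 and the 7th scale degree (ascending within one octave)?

Spelling the D# Locrian scale: D# E F# G# A B C#.
So we need the interval from D# up to C#.
7 letter names make it a seventh; at 10 semitones (a half step narrower than major) the quality is minor.

minor seventh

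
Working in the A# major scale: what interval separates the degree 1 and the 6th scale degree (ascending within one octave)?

Spelling the A# major scale: A# B# C## D# E# F## G##.
The degree 1 is A# and the degree 6 is F##.
From A# to F## is 9 semitones, exactly the major sixth.

major sixth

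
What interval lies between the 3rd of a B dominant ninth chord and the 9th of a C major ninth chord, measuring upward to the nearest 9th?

B dominant ninth has D# as its 3rd, and C major ninth has D as its 9th.
From D# to D: 11 semitones over an octave = diminished.

diminished 8th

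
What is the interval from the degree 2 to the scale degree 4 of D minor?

D natural minor: D E F G A B♭ C.
The degree 2 is E and the 4th scale degree is G.
From E to G: 3 semitones over a third = minor.

minor third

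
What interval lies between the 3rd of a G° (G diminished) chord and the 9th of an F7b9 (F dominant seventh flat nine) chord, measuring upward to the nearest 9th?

G° (G diminished) has Bb as its 3rd, and F7b9 (F dominant seventh flat nine) has Gb as its 9th.
From Bb to Gb: 8 semitones over a sixth = minor.

m6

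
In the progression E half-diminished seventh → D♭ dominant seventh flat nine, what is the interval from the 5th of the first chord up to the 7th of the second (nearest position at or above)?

E half-diminished seventh has B♭ as its 5th, and D♭ dominant seventh flat nine has C♭ as its 7th.
B♭ up to C♭ is 1 semitone, a half step narrower than a major second, so the interval is minor.

minor 2nd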